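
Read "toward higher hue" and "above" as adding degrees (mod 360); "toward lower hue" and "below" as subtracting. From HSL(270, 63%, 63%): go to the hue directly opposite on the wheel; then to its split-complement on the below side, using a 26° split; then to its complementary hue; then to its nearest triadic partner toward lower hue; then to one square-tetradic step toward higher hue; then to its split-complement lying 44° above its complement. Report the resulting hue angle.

+180° (complement): 270 + 180 = 450 → 450 − 360 = 90°
+154° (split-comp 26° ↓): 90 + 154 = 244°
+180° (complement): 244 + 180 = 424 → 424 − 360 = 64°
−120° (triadic ↓): 64 − 120 = -56 → -56 + 360 = 304°
+90° (square ↑): 304 + 90 = 394 → 394 − 360 = 34°
+224° (split-comp 44° ↑): 34 + 224 = 258°

258°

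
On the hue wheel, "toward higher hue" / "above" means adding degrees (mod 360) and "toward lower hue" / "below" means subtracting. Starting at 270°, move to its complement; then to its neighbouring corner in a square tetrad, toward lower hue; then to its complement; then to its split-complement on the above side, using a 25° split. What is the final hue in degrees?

25°

complement +180°: 270 + 180 = 450 → 450 − 360 = 90°
square ↓ −90°: 90 − 90 = 0°
complement +180°: 0 + 180 = 180°
split-comp 25° ↑ +205°: 180 + 205 = 385 → 385 − 360 = 25°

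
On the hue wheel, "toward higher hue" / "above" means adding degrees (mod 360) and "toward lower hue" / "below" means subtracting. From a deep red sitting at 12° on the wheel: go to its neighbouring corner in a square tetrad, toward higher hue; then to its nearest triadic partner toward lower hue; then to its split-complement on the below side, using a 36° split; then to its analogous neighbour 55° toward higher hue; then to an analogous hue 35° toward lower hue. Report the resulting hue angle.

146°

12 + 90 = 102°   (square ↑)
102 − 120 = -18 → -18 + 360 = 342°   (triadic ↓)
342 + 144 = 486 → 486 − 360 = 126°   (split-comp 36° ↓)
126 + 55 = 181°   (analog 55° ↑)
181 − 35 = 146°   (analog 35° ↓)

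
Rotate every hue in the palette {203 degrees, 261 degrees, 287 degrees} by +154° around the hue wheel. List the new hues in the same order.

357°, 55°, 81°

203 + 154 = 357°
261 + 154 = 415 → 415 − 360 = 55°
287 + 154 = 441 → 441 − 360 = 81°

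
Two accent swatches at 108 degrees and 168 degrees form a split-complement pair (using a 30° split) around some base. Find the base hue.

318°

The accents sit 30° either side of the complement, so the complement is their short-arc midpoint on the wheel.
Short-arc midpoint of 108° and 168°: 138°.
Base is 180° from the complement: 138 − 180 = -42 → -42 + 360 = 318°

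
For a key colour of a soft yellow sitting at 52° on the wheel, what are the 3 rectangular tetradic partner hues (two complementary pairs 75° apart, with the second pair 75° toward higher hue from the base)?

127°, 232°, 307°

A rectangular tetradic uses two complementary pairs 75° apart: offsets 0°, 75°, 180°, 255°.
52 + 75 = 127°
52 + 180 = 232°
52 + 255 = 307°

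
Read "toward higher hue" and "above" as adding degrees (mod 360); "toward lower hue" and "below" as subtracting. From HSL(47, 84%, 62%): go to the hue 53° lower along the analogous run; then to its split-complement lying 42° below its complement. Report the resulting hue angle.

132°

analog 53° ↓ −53°: 47 − 53 = -6 → -6 + 360 = 354°
split-comp 42° ↓ +138°: 354 + 138 = 492 → 492 − 360 = 132°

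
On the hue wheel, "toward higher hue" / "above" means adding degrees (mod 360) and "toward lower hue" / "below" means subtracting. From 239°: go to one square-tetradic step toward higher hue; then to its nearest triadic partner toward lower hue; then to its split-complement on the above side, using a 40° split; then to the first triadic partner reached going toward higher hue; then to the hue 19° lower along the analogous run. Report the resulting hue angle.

+90° (square ↑): 239 + 90 = 329°
−120° (triadic ↓): 329 − 120 = 209°
+220° (split-comp 40° ↑): 209 + 220 = 429 → 429 − 360 = 69°
+120° (triadic ↑): 69 + 120 = 189°
−19° (analog 19° ↓): 189 − 19 = 170°

170°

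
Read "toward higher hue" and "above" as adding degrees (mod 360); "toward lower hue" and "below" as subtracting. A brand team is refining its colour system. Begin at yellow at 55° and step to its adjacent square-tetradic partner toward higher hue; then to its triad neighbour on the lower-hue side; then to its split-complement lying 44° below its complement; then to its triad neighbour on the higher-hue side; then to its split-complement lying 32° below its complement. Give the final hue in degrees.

69°

55 + 90 = 145°   (square ↑)
145 − 120 = 25°   (triadic ↓)
25 + 136 = 161°   (split-comp 44° ↓)
161 + 120 = 281°   (triadic ↑)
281 + 148 = 429 → 429 − 360 = 69°   (split-comp 32° ↓)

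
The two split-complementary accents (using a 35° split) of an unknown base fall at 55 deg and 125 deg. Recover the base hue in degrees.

The accents sit 35° either side of the complement, so the complement is their short-arc midpoint on the wheel.
Short-arc midpoint of 55° and 125°: 90°.
Base is 180° from the complement: 90 − 180 = -90 → -90 + 360 = 270°

270°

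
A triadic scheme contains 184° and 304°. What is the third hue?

64°

A triad spaces three hues 120° apart.
The full set is {64°, 184°, 304°}.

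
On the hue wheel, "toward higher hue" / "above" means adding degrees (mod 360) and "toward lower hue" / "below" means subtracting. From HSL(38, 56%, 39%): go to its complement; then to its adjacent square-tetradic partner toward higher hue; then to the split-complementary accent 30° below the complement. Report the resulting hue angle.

38 + 180 = 218°   (complement)
218 + 90 = 308°   (square ↑)
308 + 150 = 458 → 458 − 360 = 98°   (split-comp 30° ↓)

98°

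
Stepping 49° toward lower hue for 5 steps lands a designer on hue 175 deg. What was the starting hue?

60°

5 steps of 49° (toward lower hue) give a net shift of −245°.
Start = end − shift: 175 + 245 = 420 → 420 − 360 = 60°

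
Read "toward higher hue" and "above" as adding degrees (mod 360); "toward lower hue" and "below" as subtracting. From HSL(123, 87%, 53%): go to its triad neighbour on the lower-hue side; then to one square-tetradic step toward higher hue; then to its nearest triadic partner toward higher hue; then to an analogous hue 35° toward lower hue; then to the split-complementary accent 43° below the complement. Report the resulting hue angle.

123 − 120 = 3°   (triadic ↓)
3 + 90 = 93°   (square ↑)
93 + 120 = 213°   (triadic ↑)
213 − 35 = 178°   (analog 35° ↓)
178 + 137 = 315°   (split-comp 43° ↓)

315°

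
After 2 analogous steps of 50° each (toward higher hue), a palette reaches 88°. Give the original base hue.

2 steps of 50° (toward higher hue) give a net shift of +100°.
Start = end − shift: 88 − 100 = -12 → -12 + 360 = 348°

348°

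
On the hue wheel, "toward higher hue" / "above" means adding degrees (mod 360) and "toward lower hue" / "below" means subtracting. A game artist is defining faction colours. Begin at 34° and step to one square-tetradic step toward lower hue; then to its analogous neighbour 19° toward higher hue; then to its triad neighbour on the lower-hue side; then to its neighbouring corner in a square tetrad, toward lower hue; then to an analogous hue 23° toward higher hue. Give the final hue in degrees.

136°

square ↓ −90°: 34 − 90 = -56 → -56 + 360 = 304°
analog 19° ↑ +19°: 304 + 19 = 323°
triadic ↓ −120°: 323 − 120 = 203°
square ↓ −90°: 203 − 90 = 113°
analog 23° ↑ +23°: 113 + 23 = 136°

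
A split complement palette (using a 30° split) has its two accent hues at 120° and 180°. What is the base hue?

The accents sit 30° either side of the complement, so the complement is their short-arc midpoint on the wheel.
Short-arc midpoint of 120° and 180°: 150°.
Base is 180° from the complement: 150 − 180 = -30 → -30 + 360 = 330°

330°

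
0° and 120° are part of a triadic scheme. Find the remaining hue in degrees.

A triad places three hues 120° apart.
The full set through 0° is {0°, 120°, 240°}.
Given {0°, 120°}, the missing hue is 240°.

240°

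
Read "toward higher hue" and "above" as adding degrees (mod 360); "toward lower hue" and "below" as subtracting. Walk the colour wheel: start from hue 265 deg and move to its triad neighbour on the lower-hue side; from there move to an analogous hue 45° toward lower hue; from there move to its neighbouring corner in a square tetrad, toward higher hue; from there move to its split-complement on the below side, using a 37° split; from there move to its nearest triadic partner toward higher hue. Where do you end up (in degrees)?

−120° (triadic ↓): 265 − 120 = 145°
−45° (analog 45° ↓): 145 − 45 = 100°
+90° (square ↑): 100 + 90 = 190°
+143° (split-comp 37° ↓): 190 + 143 = 333°
+120° (triadic ↑): 333 + 120 = 453 → 453 − 360 = 93°

93°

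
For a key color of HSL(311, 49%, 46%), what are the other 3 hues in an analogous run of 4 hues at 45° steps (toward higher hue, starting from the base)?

311 + 45 = 356°
311 + 90 = 401 → 401 − 360 = 41°
311 + 135 = 446 → 446 − 360 = 86°

356°, 41° and 86°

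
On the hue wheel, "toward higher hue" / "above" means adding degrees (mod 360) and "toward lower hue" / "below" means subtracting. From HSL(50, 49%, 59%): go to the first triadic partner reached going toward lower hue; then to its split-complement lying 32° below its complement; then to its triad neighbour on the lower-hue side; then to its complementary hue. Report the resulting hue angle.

138°

50 − 120 = -70 → -70 + 360 = 290°   (triadic ↓)
290 + 148 = 438 → 438 − 360 = 78°   (split-comp 32° ↓)
78 − 120 = -42 → -42 + 360 = 318°   (triadic ↓)
318 + 180 = 498 → 498 − 360 = 138°   (complement)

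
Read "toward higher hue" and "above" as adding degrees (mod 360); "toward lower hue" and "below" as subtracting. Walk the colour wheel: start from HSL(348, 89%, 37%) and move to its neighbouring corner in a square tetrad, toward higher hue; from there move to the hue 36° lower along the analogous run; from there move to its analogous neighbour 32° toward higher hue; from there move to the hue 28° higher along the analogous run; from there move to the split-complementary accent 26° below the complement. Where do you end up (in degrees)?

256°

+90° (square ↑): 348 + 90 = 438 → 438 − 360 = 78°
−36° (analog 36° ↓): 78 − 36 = 42°
+32° (analog 32° ↑): 42 + 32 = 74°
+28° (analog 28° ↑): 74 + 28 = 102°
+154° (split-comp 26° ↓): 102 + 154 = 256°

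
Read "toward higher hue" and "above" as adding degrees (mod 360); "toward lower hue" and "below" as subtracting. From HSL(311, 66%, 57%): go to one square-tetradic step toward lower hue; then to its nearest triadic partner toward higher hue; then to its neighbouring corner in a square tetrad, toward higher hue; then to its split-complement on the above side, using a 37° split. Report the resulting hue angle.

square ↓ −90°: 311 − 90 = 221°
triadic ↑ +120°: 221 + 120 = 341°
square ↑ +90°: 341 + 90 = 431 → 431 − 360 = 71°
split-comp 37° ↑ +217°: 71 + 217 = 288°

288°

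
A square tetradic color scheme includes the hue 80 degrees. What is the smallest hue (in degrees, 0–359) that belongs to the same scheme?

A square tetradic scheme places four hues every 90°.
The full set through 80° is {80°, 170°, 260°, 350°}.

80°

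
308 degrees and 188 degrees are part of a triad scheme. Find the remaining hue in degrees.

68°

A triad places three hues 120° apart.
The full set through 188° is {68°, 188°, 308°}.
Given {188°, 308°}, the missing hue is 68°.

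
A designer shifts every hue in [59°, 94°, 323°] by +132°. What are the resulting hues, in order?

59 + 132 = 191°
94 + 132 = 226°
323 + 132 = 455 → 455 − 360 = 95°

191°, 226°, 95°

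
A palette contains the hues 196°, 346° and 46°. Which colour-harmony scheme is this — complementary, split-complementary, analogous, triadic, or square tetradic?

Sort the hues: 46°, 196°, 346°.
Successive gaps around the wheel: 150°, 150°, 60°.
Two 150° gaps and one 60° gap — a base hue opposite a pair of accents 30° either side of its complement — is the split-complementary pattern.

split-complementary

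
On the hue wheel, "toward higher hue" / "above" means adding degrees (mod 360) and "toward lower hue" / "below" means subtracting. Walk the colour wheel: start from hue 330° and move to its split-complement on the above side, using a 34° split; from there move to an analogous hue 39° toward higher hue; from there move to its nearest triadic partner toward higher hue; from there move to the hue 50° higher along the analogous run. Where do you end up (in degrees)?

+214° (split-comp 34° ↑): 330 + 214 = 544 → 544 − 360 = 184°
+39° (analog 39° ↑): 184 + 39 = 223°
+120° (triadic ↑): 223 + 120 = 343°
+50° (analog 50° ↑): 343 + 50 = 393 → 393 − 360 = 33°

33°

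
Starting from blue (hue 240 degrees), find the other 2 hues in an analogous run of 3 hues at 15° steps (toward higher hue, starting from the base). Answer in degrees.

255° and 270°

Analogous hues sit every 15° along the wheel.
240 + 15 = 255°
240 + 30 = 270°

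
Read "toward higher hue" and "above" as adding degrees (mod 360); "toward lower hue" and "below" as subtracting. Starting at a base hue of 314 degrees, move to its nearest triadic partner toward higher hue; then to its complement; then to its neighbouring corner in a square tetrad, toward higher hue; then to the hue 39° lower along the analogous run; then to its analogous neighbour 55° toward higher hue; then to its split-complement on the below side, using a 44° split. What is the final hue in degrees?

136°

triadic ↑ +120°: 314 + 120 = 434 → 434 − 360 = 74°
complement +180°: 74 + 180 = 254°
square ↑ +90°: 254 + 90 = 344°
analog 39° ↓ −39°: 344 − 39 = 305°
analog 55° ↑ +55°: 305 + 55 = 360 → 360 − 360 = 0°
split-comp 44° ↓ +136°: 0 + 136 = 136°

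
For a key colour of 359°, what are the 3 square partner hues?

89°, 179°, 269°

A square tetradic scheme places four hues every 90°.
359 + 90 = 449 → 449 − 360 = 89°
359 + 180 = 539 → 539 − 360 = 179°
359 + 270 = 629 → 629 − 360 = 269°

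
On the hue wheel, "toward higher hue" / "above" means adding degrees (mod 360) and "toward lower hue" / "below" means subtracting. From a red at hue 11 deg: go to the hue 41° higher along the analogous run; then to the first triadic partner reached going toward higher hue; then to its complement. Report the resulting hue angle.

+41° (analog 41° ↑): 11 + 41 = 52°
+120° (triadic ↑): 52 + 120 = 172°
+180° (complement): 172 + 180 = 352°

352°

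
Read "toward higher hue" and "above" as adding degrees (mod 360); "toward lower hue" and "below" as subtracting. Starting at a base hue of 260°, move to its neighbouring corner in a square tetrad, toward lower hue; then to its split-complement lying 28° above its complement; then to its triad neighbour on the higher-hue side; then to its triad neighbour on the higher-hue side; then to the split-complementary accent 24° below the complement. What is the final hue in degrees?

−90° (square ↓): 260 − 90 = 170°
+208° (split-comp 28° ↑): 170 + 208 = 378 → 378 − 360 = 18°
+120° (triadic ↑): 18 + 120 = 138°
+120° (triadic ↑): 138 + 120 = 258°
+156° (split-comp 24° ↓): 258 + 156 = 414 → 414 − 360 = 54°

54°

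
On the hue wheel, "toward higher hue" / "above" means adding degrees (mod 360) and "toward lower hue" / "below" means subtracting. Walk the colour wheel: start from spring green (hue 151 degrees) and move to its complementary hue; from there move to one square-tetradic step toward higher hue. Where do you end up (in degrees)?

complement +180°: 151 + 180 = 331°
square ↑ +90°: 331 + 90 = 421 → 421 − 360 = 61°

61°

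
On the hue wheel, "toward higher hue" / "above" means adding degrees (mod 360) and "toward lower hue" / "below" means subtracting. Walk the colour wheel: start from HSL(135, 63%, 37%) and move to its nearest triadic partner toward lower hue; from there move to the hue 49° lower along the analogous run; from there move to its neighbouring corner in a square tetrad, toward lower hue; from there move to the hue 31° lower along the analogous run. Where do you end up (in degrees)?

−120° (triadic ↓): 135 − 120 = 15°
−49° (analog 49° ↓): 15 − 49 = -34 → -34 + 360 = 326°
−90° (square ↓): 326 − 90 = 236°
−31° (analog 31° ↓): 236 − 31 = 205°

205°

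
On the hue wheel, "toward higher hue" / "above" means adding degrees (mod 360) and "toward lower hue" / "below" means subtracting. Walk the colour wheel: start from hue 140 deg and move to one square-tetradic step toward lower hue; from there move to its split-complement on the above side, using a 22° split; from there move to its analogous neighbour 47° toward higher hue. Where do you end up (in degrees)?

299°

140 − 90 = 50°   (square ↓)
50 + 202 = 252°   (split-comp 22° ↑)
252 + 47 = 299°   (analog 47° ↑)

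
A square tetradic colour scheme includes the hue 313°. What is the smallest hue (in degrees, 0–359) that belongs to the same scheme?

A square tetradic scheme places four hues every 90°.
The full set through 313° is {43°, 133°, 223°, 313°}.

43°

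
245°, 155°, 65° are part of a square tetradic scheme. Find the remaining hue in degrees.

A square tetradic scheme places four hues every 90°.
The full set through 65° is {65°, 155°, 245°, 335°}.
Given {65°, 155°, 245°}, the missing hue is 335°.

335°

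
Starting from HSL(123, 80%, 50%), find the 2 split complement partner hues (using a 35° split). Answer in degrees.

268° and 338°

Complement of 123°: 123 + 180 = 303°
303 − 35 = 268°
303 + 35 = 338°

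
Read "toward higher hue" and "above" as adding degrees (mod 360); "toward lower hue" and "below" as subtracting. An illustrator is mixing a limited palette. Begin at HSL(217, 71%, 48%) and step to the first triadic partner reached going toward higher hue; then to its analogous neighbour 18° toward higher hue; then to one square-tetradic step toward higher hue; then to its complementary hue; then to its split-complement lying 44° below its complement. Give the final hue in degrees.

41°

217 + 120 = 337°   (triadic ↑)
337 + 18 = 355°   (analog 18° ↑)
355 + 90 = 445 → 445 − 360 = 85°   (square ↑)
85 + 180 = 265°   (complement)
265 + 136 = 401 → 401 − 360 = 41°   (split-comp 44° ↓)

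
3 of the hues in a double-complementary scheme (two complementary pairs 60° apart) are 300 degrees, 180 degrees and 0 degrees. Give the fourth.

120°

A rectangular tetradic uses two complementary pairs 60° apart: offsets 0°, 60°, 180°, 240°.
Among {0°, 180°, 300°}, 0° and 180° are a 180° pair.
The remaining hue 300° needs its own complement: 300 + 180 = 480 → 480 − 360 = 120°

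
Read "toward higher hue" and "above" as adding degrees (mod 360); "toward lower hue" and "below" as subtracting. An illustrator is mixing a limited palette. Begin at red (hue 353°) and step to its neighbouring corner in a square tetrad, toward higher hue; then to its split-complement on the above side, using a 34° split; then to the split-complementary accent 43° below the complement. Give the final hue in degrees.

74°

square ↑ +90°: 353 + 90 = 443 → 443 − 360 = 83°
split-comp 34° ↑ +214°: 83 + 214 = 297°
split-comp 43° ↓ +137°: 297 + 137 = 434 → 434 − 360 = 74°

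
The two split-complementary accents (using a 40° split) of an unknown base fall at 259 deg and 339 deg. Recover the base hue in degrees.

The accents sit 40° either side of the complement, so the complement is their short-arc midpoint on the wheel.
Short-arc midpoint of 259° and 339°: 299°.
Base is 180° from the complement: 299 − 180 = 119°

119°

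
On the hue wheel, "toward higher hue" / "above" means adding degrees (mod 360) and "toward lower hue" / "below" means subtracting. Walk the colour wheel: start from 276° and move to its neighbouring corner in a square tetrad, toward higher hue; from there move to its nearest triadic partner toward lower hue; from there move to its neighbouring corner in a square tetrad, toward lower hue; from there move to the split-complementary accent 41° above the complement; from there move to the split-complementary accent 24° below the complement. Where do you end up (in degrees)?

square ↑ +90°: 276 + 90 = 366 → 366 − 360 = 6°
triadic ↓ −120°: 6 − 120 = -114 → -114 + 360 = 246°
square ↓ −90°: 246 − 90 = 156°
split-comp 41° ↑ +221°: 156 + 221 = 377 → 377 − 360 = 17°
split-comp 24° ↓ +156°: 17 + 156 = 173°

173°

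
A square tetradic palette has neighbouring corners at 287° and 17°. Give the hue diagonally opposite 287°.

107°

A square tetradic scheme places four hues 90° apart; opposite corners are 180° apart.
287 + 180 = 467 → 467 − 360 = 107°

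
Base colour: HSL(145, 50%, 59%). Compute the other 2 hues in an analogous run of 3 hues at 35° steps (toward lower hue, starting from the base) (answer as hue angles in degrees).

Analogous hues sit every 35° along the wheel.
145 − 35 = 110°
145 − 70 = 75°

110° and 75°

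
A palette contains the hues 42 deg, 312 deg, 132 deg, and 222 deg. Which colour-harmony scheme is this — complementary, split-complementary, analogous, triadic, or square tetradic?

square tetradic

Sort the hues: 42°, 132°, 222°, 312°.
Successive gaps around the wheel: 90°, 90°, 90°, 90°.
Four hues every 90° form a square tetradic scheme.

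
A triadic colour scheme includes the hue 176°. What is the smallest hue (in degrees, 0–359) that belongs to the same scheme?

A triad places three hues 120° apart.
The full set through 176° is {56°, 176°, 296°}.

56°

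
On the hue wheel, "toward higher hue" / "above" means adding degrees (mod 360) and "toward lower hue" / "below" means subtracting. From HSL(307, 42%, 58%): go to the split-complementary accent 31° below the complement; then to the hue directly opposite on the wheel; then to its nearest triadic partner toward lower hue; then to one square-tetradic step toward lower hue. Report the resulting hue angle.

66°

+149° (split-comp 31° ↓): 307 + 149 = 456 → 456 − 360 = 96°
+180° (complement): 96 + 180 = 276°
−120° (triadic ↓): 276 − 120 = 156°
−90° (square ↓): 156 − 90 = 66°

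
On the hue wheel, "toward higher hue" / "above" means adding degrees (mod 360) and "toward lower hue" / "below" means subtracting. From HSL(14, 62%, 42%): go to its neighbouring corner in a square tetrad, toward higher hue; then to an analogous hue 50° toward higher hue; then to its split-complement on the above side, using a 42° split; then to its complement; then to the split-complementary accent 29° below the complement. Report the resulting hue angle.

347°

square ↑ +90°: 14 + 90 = 104°
analog 50° ↑ +50°: 104 + 50 = 154°
split-comp 42° ↑ +222°: 154 + 222 = 376 → 376 − 360 = 16°
complement +180°: 16 + 180 = 196°
split-comp 29° ↓ +151°: 196 + 151 = 347°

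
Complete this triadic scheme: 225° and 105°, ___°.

345°

A triad places three hues 120° apart.
The full set through 105° is {105°, 225°, 345°}.
Given {105°, 225°}, the missing hue is 345°.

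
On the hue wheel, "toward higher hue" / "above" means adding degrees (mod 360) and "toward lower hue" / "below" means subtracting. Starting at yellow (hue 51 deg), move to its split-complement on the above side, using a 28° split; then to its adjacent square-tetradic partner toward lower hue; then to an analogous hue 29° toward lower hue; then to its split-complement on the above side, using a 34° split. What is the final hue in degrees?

split-comp 28° ↑ +208°: 51 + 208 = 259°
square ↓ −90°: 259 − 90 = 169°
analog 29° ↓ −29°: 169 − 29 = 140°
split-comp 34° ↑ +214°: 140 + 214 = 354°

354°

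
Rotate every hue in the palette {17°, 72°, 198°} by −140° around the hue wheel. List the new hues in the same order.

17 − 140 = -123 → -123 + 360 = 237°
72 − 140 = -68 → -68 + 360 = 292°
198 − 140 = 58°

237°, 292°, 58°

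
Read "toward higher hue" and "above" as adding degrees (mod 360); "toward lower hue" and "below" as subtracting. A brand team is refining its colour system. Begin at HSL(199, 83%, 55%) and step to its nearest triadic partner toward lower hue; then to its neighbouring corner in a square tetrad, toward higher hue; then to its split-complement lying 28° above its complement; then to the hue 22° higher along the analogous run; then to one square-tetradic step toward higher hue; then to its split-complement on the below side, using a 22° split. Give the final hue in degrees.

−120° (triadic ↓): 199 − 120 = 79°
+90° (square ↑): 79 + 90 = 169°
+208° (split-comp 28° ↑): 169 + 208 = 377 → 377 − 360 = 17°
+22° (analog 22° ↑): 17 + 22 = 39°
+90° (square ↑): 39 + 90 = 129°
+158° (split-comp 22° ↓): 129 + 158 = 287°

287°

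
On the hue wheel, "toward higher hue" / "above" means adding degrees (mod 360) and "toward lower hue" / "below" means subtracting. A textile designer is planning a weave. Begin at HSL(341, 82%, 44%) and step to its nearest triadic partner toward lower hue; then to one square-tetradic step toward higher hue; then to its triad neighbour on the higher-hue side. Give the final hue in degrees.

−120° (triadic ↓): 341 − 120 = 221°
+90° (square ↑): 221 + 90 = 311°
+120° (triadic ↑): 311 + 120 = 431 → 431 − 360 = 71°

71°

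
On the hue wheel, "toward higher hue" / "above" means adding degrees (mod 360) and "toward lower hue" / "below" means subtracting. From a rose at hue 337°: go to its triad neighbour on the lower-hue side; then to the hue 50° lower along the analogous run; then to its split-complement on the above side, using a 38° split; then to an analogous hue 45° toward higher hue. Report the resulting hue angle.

triadic ↓ −120°: 337 − 120 = 217°
analog 50° ↓ −50°: 217 − 50 = 167°
split-comp 38° ↑ +218°: 167 + 218 = 385 → 385 − 360 = 25°
analog 45° ↑ +45°: 25 + 45 = 70°

70°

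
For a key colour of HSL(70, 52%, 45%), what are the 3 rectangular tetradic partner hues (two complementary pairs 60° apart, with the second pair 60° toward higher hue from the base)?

130°, 250°, and 310°

A rectangular tetradic uses two complementary pairs 60° apart: offsets 0°, 60°, 180°, 240°.
70 + 60 = 130°
70 + 180 = 250°
70 + 240 = 310°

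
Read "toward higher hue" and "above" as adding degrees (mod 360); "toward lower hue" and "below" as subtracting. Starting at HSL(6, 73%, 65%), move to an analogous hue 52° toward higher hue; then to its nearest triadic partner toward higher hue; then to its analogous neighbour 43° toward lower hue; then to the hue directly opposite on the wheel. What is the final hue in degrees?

315°

analog 52° ↑ +52°: 6 + 52 = 58°
triadic ↑ +120°: 58 + 120 = 178°
analog 43° ↓ −43°: 178 − 43 = 135°
complement +180°: 135 + 180 = 315°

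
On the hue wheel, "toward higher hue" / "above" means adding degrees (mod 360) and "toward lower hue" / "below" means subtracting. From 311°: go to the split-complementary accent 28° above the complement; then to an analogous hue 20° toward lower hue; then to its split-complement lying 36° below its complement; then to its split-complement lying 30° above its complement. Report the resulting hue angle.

311 + 208 = 519 → 519 − 360 = 159°   (split-comp 28° ↑)
159 − 20 = 139°   (analog 20° ↓)
139 + 144 = 283°   (split-comp 36° ↓)
283 + 210 = 493 → 493 − 360 = 133°   (split-comp 30° ↑)

133°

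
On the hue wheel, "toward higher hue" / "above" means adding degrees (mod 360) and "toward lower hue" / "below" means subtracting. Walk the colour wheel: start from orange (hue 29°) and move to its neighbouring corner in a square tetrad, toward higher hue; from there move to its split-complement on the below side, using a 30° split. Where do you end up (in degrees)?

269°

29 + 90 = 119°   (square ↑)
119 + 150 = 269°   (split-comp 30° ↓)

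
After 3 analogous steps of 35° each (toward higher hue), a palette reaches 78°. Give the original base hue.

333°

3 steps of 35° (toward higher hue) give a net shift of +105°.
Start = end − shift: 78 − 105 = -27 → -27 + 360 = 333°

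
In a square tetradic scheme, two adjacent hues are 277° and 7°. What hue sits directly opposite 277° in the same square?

A square tetradic scheme places four hues 90° apart; opposite corners are 180° apart.
277 + 180 = 457 → 457 − 360 = 97°

97°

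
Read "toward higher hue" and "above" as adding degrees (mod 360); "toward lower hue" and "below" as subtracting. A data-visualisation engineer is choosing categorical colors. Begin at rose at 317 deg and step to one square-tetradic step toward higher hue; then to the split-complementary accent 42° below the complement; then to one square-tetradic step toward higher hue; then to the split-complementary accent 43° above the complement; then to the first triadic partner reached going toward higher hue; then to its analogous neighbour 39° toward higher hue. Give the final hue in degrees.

297°

square ↑ +90°: 317 + 90 = 407 → 407 − 360 = 47°
split-comp 42° ↓ +138°: 47 + 138 = 185°
square ↑ +90°: 185 + 90 = 275°
split-comp 43° ↑ +223°: 275 + 223 = 498 → 498 − 360 = 138°
triadic ↑ +120°: 138 + 120 = 258°
analog 39° ↑ +39°: 258 + 39 = 297°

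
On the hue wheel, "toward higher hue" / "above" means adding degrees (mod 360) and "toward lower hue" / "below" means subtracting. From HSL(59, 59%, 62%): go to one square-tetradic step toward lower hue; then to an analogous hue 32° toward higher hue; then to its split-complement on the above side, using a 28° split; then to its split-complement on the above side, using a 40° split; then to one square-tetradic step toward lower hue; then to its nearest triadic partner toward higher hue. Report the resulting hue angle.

59 − 90 = -31 → -31 + 360 = 329°   (square ↓)
329 + 32 = 361 → 361 − 360 = 1°   (analog 32° ↑)
1 + 208 = 209°   (split-comp 28° ↑)
209 + 220 = 429 → 429 − 360 = 69°   (split-comp 40° ↑)
69 − 90 = -21 → -21 + 360 = 339°   (square ↓)
339 + 120 = 459 → 459 − 360 = 99°   (triadic ↑)

99°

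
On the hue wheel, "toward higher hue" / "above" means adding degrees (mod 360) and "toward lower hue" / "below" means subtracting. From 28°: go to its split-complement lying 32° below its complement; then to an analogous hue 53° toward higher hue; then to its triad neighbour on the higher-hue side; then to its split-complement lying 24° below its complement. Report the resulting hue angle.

28 + 148 = 176°   (split-comp 32° ↓)
176 + 53 = 229°   (analog 53° ↑)
229 + 120 = 349°   (triadic ↑)
349 + 156 = 505 → 505 − 360 = 145°   (split-comp 24° ↓)

145°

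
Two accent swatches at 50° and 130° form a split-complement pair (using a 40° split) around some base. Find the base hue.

270°

The accents sit 40° either side of the complement, so the complement is their short-arc midpoint on the wheel.
Short-arc midpoint of 50° and 130°: 90°.
Base is 180° from the complement: 90 − 180 = -90 → -90 + 360 = 270°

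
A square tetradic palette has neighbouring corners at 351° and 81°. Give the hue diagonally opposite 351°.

171°

A square tetradic scheme places four hues 90° apart; opposite corners are 180° apart.
351 + 180 = 531 → 531 − 360 = 171°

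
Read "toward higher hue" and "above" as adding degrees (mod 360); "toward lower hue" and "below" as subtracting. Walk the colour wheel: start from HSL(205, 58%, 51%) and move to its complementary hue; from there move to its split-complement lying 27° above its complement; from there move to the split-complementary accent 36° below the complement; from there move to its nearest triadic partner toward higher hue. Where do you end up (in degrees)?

136°

complement +180°: 205 + 180 = 385 → 385 − 360 = 25°
split-comp 27° ↑ +207°: 25 + 207 = 232°
split-comp 36° ↓ +144°: 232 + 144 = 376 → 376 − 360 = 16°
triadic ↑ +120°: 16 + 120 = 136°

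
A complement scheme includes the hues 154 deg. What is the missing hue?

334°

The complement sits 180° across the wheel.
The full set through 154° is {154°, 334°}.
Given {154°}, the missing hue is 334°.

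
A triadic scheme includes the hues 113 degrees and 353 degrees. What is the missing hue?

233°

A triad places three hues 120° apart.
The full set through 113° is {113°, 233°, 353°}.
Given {113°, 353°}, the missing hue is 233°.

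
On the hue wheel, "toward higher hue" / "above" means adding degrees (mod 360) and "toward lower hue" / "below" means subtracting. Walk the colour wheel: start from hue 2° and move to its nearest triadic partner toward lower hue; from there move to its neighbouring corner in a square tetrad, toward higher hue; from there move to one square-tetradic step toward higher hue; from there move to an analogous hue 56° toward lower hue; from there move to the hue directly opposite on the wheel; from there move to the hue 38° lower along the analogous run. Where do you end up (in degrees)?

148°

−120° (triadic ↓): 2 − 120 = -118 → -118 + 360 = 242°
+90° (square ↑): 242 + 90 = 332°
+90° (square ↑): 332 + 90 = 422 → 422 − 360 = 62°
−56° (analog 56° ↓): 62 − 56 = 6°
+180° (complement): 6 + 180 = 186°
−38° (analog 38° ↓): 186 − 38 = 148°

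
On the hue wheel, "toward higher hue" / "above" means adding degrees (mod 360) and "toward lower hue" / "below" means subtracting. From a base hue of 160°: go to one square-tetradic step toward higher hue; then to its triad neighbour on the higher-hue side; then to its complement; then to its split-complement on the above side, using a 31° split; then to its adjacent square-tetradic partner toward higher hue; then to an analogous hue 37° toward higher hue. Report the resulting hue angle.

168°

square ↑ +90°: 160 + 90 = 250°
triadic ↑ +120°: 250 + 120 = 370 → 370 − 360 = 10°
complement +180°: 10 + 180 = 190°
split-comp 31° ↑ +211°: 190 + 211 = 401 → 401 − 360 = 41°
square ↑ +90°: 41 + 90 = 131°
analog 37° ↑ +37°: 131 + 37 = 168°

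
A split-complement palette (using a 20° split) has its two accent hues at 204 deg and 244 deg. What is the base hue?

The accents sit 20° either side of the complement, so the complement is their short-arc midpoint on the wheel.
Short-arc midpoint of 204° and 244°: 224°.
Base is 180° from the complement: 224 − 180 = 44°

44°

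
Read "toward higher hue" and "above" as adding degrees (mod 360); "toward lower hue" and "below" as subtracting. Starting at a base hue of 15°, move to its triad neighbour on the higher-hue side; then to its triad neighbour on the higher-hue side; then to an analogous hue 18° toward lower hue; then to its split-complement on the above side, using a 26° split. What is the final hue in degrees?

83°

15 + 120 = 135°   (triadic ↑)
135 + 120 = 255°   (triadic ↑)
255 − 18 = 237°   (analog 18° ↓)
237 + 206 = 443 → 443 − 360 = 83°   (split-comp 26° ↑)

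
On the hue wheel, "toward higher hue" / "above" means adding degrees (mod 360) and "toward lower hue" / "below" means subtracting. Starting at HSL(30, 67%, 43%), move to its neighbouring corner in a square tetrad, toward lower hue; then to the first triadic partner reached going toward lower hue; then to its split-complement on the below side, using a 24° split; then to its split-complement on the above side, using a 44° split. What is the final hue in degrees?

200°

−90° (square ↓): 30 − 90 = -60 → -60 + 360 = 300°
−120° (triadic ↓): 300 − 120 = 180°
+156° (split-comp 24° ↓): 180 + 156 = 336°
+224° (split-comp 44° ↑): 336 + 224 = 560 → 560 − 360 = 200°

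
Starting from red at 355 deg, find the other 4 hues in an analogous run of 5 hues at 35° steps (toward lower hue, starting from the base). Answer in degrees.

355 − 35 = 320°
355 − 70 = 285°
355 − 105 = 250°
355 − 140 = 215°

320°, 285°, 250° and 215°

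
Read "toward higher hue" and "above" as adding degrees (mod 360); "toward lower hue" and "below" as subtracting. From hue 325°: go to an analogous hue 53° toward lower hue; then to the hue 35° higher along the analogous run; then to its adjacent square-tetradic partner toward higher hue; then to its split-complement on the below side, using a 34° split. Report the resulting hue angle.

183°

analog 53° ↓ −53°: 325 − 53 = 272°
analog 35° ↑ +35°: 272 + 35 = 307°
square ↑ +90°: 307 + 90 = 397 → 397 − 360 = 37°
split-comp 34° ↓ +146°: 37 + 146 = 183°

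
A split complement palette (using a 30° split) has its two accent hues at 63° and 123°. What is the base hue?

273°

The accents sit 30° either side of the complement, so the complement is their short-arc midpoint on the wheel.
Short-arc midpoint of 63° and 123°: 93°.
Base is 180° from the complement: 93 − 180 = -87 → -87 + 360 = 273°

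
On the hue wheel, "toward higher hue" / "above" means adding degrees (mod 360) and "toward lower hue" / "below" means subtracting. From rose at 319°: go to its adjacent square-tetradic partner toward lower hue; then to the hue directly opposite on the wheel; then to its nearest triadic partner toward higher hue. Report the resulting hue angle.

−90° (square ↓): 319 − 90 = 229°
+180° (complement): 229 + 180 = 409 → 409 − 360 = 49°
+120° (triadic ↑): 49 + 120 = 169°

169°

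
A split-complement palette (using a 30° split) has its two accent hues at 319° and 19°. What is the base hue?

The accents sit 30° either side of the complement, so the complement is their short-arc midpoint on the wheel.
Short-arc midpoint of 319° and 19°: 349°.
Base is 180° from the complement: 349 − 180 = 169°

169°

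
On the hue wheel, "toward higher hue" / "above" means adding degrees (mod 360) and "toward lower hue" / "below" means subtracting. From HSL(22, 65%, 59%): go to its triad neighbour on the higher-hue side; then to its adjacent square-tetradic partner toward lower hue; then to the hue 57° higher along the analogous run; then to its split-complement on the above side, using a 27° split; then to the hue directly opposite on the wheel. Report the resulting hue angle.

136°

+120° (triadic ↑): 22 + 120 = 142°
−90° (square ↓): 142 − 90 = 52°
+57° (analog 57° ↑): 52 + 57 = 109°
+207° (split-comp 27° ↑): 109 + 207 = 316°
+180° (complement): 316 + 180 = 496 → 496 − 360 = 136°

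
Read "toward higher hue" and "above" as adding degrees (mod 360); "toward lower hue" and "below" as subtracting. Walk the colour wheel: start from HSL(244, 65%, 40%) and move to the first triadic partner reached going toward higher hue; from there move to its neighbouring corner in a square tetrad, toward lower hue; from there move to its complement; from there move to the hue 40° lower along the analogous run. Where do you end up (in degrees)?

54°

244 + 120 = 364 → 364 − 360 = 4°   (triadic ↑)
4 − 90 = -86 → -86 + 360 = 274°   (square ↓)
274 + 180 = 454 → 454 − 360 = 94°   (complement)
94 − 40 = 54°   (analog 40° ↓)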